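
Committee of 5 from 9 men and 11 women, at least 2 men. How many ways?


Count by #men:
  2M,3W: C(9,2)×C(11,3)=5940
  3M,2W: C(9,3)×C(11,2)=4620
  4M,1W: C(9,4)×C(11,1)=1386
  5M,0W: C(9,5)×C(11,0)=126
Total = 12072

12072


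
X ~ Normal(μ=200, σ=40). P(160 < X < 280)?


z₁=(160-200)/40=-1.0, z₂=(280-200)/40=2.0
P = Φ(2.0) - Φ(-1.0) = 0.977250 - 0.158655 = 0.818595 ≈ 0.8186

P(160 < X < 280) ≈ 0.8186


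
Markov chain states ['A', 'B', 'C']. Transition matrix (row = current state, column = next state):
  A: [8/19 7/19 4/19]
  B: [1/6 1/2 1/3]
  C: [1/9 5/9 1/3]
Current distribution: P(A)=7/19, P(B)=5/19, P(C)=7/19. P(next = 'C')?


P(next=C) = Σᵢ P(now=i)×P(i→C)
= 7/19×4/19 + 5/19×1/3 + 7/19×1/3
= 28/361 + 5/57 + 7/57 = 104/361

P = 104/361 ≈ 0.2881


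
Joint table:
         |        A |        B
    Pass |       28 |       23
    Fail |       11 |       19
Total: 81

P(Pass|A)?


P(Pass|A) = 28/(28+11) = 28/39

P = 28/39 ≈ 71.79%


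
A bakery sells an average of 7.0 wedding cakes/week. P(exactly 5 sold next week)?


Poisson(λ=7.0): P(X=5) = e^(-λ)×λ^k/k!
= e^(-7.0) × 7.0^5 / 5!
≈ 0.0009118819656 × 16807 / 120 ≈ 0.127717

P(X=5) ≈ 0.127717 ≈ 12.77%


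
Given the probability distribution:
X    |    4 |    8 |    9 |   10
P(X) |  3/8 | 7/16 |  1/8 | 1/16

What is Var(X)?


E[X] = 27/4
E[X²] = 403/8
Var(X) = E[X²] - (E[X])² = 403/8 - 729/16 = 77/16

Var(X) = 77/16 ≈ 4.8125


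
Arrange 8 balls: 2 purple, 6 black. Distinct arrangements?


8!/(2!×6!) = 28

28


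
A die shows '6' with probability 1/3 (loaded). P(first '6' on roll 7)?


Geometric: P(X=7) = (1-p)^(k-1)×p = (2/3)^6×1/3 = 64/2187

P(X=7) = 64/2187 ≈ 2.93%


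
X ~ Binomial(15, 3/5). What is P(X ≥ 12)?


P(X ≥ 12) = Σ P(X=i) for i=12..15
P(X=12) = 386889048/6103515625
P(X=13) = 133923132/6103515625
P(X=14) = 28697814/6103515625
P(X=15) = 14348907/30517578125
Sum = 2761898877/30517578125

P(X ≥ 12) = 2761898877/30517578125 ≈ 9.05%


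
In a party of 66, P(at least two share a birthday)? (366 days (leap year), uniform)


P(all different) = Π(366-i)/366 for i=0..65
= 0.001939
P(match) = 1 - 0.001939 = 0.998061

P ≈ 0.9981 ≈ 99.81%


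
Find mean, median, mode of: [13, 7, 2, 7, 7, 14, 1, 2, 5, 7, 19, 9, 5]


Sorted: [1, 2, 2, 5, 5, 7, 7, 7, 7, 9, 13, 14, 19]
Mean = 98/13
Median = 7
Freq: {13: 1, 7: 4, 2: 2, 14: 1, 1: 1, 5: 2, 19: 1, 9: 1}
Mode: [7]

Mean=98/13, Median=7, Mode=7


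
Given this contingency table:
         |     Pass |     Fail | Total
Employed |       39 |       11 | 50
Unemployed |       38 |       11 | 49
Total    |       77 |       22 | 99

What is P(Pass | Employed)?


P(Pass | Employed) = 39/(39+11) = 39/50

P(Pass|Employed) = 39/50 ≈ 78.00%


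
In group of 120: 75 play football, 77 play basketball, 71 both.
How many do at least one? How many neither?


|A∪B| = 75+77-71 = 81
Neither = 120-81 = 39

At least one: 81; Neither: 39


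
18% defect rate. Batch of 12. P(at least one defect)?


P(all good) = (41/50)^12 = 22563490300366186081/244140625000000000000
P(≥1 defect) = 221577134699633813919/244140625000000000000

P = 221577134699633813919/244140625000000000000 ≈ 90.76%


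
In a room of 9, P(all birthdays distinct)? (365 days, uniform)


P(all different) = Π(365-i)/365 for i=0..8
= (365/365)×(364/365)×...×(357/365)
= 0.905376

P ≈ 0.9054 ≈ 90.54%


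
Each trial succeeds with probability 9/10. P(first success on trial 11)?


Geometric: P(X=11) = (1-p)^(k-1)×p = (1/10)^10×9/10 = 9/100000000000

P(X=11) = 9/100000000000 ≈ 0.00%


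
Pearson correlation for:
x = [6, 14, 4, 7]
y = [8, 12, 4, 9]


n=4, Σx=31, Σy=33, Σxy=295, Σx²=297, Σy²=305
r = (4×295 - 31×33)/√((4×297 - 31²)(4×305 - 33²))
= 157/√(227×131) = 157/√29737 ≈ 157/172.4442 ≈ 0.9104

r ≈ 0.9104


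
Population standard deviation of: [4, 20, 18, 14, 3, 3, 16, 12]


Mean = 90/8 = 45/4
  (4-45/4)²=841/16
  (20-45/4)²=1225/16
  (18-45/4)²=729/16
  (14-45/4)²=121/16
  (3-45/4)²=1089/16
  (3-45/4)²=1089/16
  (16-45/4)²=361/16
  (12-45/4)²=9/16
Σ(x-μ)² = 683/2
σ² = (683/2)/8 = 683/16

σ = √(683/16) ≈ 6.5336


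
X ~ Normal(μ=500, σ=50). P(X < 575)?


z = (575-500)/50 = 1.5
P(Z < 1.5) = 0.9332

P(X < 575) ≈ 0.9332


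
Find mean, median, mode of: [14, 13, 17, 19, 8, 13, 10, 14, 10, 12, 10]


Sorted: [8, 10, 10, 10, 12, 13, 13, 14, 14, 17, 19]
Mean = 140/11
Median = 13
Freq: {14: 2, 13: 2, 17: 1, 19: 1, 8: 1, 10: 3, 12: 1}
Mode: [10]

Mean=140/11, Median=13, Mode=10


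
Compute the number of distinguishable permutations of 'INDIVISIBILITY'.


Letters: 14, freq: {'I': 6, 'N': 1, 'D': 1, 'V': 1, 'S': 1, 'B': 1, 'L': 1, 'T': 1, 'Y': 1}
14!/(6!×1!×1!×1!×1!×1!×1!×1!×1!) = 87178291200/720 = 121080960

121080960


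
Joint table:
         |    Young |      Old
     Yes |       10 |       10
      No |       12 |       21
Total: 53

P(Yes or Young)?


P(Yes∨Young) = P(Yes) + P(Young) - P(Yes∧Young)
= (20 + 22 - 10)/53 = 32/53

P = 32/53 ≈ 60.38%


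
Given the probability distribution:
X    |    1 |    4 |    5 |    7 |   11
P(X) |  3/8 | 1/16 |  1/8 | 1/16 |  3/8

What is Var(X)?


E[X] = 93/16
E[X²] = 847/16
Var(X) = E[X²] - (E[X])² = 847/16 - 8649/256 = 4903/256

Var(X) = 4903/256 ≈ 19.1523


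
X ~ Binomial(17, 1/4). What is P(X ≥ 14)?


P(X ≥ 14) = Σ P(X=i) for i=14..17
P(X=14) = 2295/2147483648
P(X=15) = 153/2147483648
P(X=16) = 51/17179869184
P(X=17) = 1/17179869184
Sum = 4909/4294967296

P(X ≥ 14) = 4909/4294967296 ≈ 0.00%


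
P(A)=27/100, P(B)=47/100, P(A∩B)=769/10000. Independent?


P(A)×P(B) = 1269/10000
P(A∩B) = 769/10000
Not equal → NOT independent

No, not independent


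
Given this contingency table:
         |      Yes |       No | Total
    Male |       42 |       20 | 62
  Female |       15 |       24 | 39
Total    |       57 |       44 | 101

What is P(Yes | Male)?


P(Yes | Male) = 42/(42+20) = 42/62 = 21/31

P(Yes|Male) = 21/31 ≈ 67.74%


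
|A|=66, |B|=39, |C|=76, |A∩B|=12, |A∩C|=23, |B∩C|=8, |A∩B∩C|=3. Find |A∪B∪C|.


|A∪B∪C| = 66+39+76-12-23-8+3 = 141

|A∪B∪C| = 141


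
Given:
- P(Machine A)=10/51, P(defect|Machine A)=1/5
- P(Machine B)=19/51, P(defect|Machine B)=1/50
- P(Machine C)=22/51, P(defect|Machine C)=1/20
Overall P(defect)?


P(B) = Σ P(B|Aᵢ)×P(Aᵢ)
  1/5×10/51 = 2/51
  1/50×19/51 = 19/2550
  1/20×22/51 = 11/510
Sum = 29/425

P(defect) = 29/425 ≈ 6.82%


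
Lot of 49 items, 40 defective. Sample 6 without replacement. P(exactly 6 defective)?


Hypergeometric: C(40,6)×C(9,0)/C(49,6)
= 3838380×1/13983816 = 45695/166474

P(X=6) = 45695/166474 ≈ 27.45%


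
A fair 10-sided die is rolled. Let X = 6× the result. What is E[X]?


E[die] = (1+10)/2 = 11/2
E[X] = 6 × 11/2 = 33

E[X] = 33


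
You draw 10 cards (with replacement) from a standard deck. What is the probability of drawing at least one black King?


P(not a black King) = 50/52 = 25/26
P(none in 10 draws) = (25/26)^10 = 95367431640625/141167095653376
P(≥1 black King) = 1 - 95367431640625/141167095653376 = 45799664012751/141167095653376

P = 45799664012751/141167095653376 ≈ 32.44%


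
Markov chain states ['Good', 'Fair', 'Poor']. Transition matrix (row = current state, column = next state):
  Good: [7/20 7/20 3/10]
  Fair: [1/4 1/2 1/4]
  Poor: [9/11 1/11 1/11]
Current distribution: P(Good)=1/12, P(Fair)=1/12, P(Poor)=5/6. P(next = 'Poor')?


P(next=Poor) = Σᵢ P(now=i)×P(i→Poor)
= 1/12×3/10 + 1/12×1/4 + 5/6×1/11
= 1/40 + 1/48 + 5/66 = 107/880

P = 107/880 ≈ 0.1216


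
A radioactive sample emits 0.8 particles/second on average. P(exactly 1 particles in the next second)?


Poisson(λ=0.8): P(X=1) = e^(-λ)×λ^k/k!
= e^(-0.8) × 0.8^1 / 1!
≈ 0.4493289641 × 0.8 / 1 ≈ 0.359463

P(X=1) ≈ 0.359463 ≈ 35.95%


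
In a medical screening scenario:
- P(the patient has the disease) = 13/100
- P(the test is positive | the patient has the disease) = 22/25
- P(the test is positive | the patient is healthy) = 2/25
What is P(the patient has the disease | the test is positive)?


Using Bayes' theorem:
P(A|B) = P(B|A)·P(A) / P(B)

P(the test is positive) = 22/25 × 13/100 + 2/25 × 87/100
= 143/1250 + 87/1250 = 23/125

P(the patient has the disease|the test is positive) = (143/1250) / (23/125) = 143/230

P(the patient has the disease|the test is positive) = 143/230 ≈ 62.17%


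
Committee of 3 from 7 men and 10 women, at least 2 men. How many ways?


Count by #men:
  2M,1W: C(7,2)×C(10,1)=210
  3M,0W: C(7,3)×C(10,0)=35
Total = 245

245


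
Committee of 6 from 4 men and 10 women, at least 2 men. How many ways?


Count by #men:
  2M,4W: C(4,2)×C(10,4)=1260
  3M,3W: C(4,3)×C(10,3)=480
  4M,2W: C(4,4)×C(10,2)=45
Total = 1785

1785


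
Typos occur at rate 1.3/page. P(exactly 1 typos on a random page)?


Poisson(λ=1.3): P(X=1) = e^(-λ)×λ^k/k!
= e^(-1.3) × 1.3^1 / 1!
≈ 0.272531793 × 1.3 / 1 ≈ 0.354291

P(X=1) ≈ 0.354291 ≈ 35.43%


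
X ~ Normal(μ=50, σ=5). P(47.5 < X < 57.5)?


z₁=(47.5-50)/5=-0.5, z₂=(57.5-50)/5=1.5
P = Φ(1.5) - Φ(-0.5) = 0.933193 - 0.308538 = 0.624655 ≈ 0.6247

P(47.5 < X < 57.5) ≈ 0.6247


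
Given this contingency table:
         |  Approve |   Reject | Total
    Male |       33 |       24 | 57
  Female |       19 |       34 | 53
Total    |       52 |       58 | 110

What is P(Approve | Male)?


P(Approve | Male) = 33/(33+24) = 33/57 = 11/19

P(Approve|Male) = 11/19 ≈ 57.89%


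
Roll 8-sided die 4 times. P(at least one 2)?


P(no 2)^4 = (7/8)^4 = 2401/4096
P(≥1) = 1 - 2401/4096 = 1695/4096

P = 1695/4096 ≈ 41.38%


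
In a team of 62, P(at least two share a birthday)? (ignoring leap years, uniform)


P(all different) = Π(365-i)/365 for i=0..61
= 0.004090
P(match) = 1 - 0.004090 = 0.995910

P ≈ 0.9959 ≈ 99.59%


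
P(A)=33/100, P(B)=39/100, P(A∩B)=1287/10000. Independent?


P(A)×P(B) = 1287/10000
P(A∩B) = 1287/10000
Equal ✓ → Independent

Yes, independent


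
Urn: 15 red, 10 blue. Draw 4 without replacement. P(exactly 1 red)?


Hypergeometric: C(15,1)×C(10,3)/C(25,4)
= 15×120/12650 = 36/253

P(X=1) = 36/253 ≈ 14.23%


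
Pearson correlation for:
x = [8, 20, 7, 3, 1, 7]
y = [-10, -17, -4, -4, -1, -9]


n=6, Σx=46, Σy=-45, Σxy=-524, Σx²=572, Σy²=503
r = (6×(-524) - 46×(-45))/√((6×572 - 46²)(6×503 - (-45)²))
= -1074/√(1316×993) = -1074/√1306788 ≈ -1074/1143.1483 ≈ -0.9395

r ≈ -0.9395


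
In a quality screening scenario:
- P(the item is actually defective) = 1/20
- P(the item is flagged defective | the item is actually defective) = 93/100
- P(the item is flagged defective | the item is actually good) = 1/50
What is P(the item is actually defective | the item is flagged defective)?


Using Bayes' theorem:
P(A|B) = P(B|A)·P(A) / P(B)

P(the item is flagged defective) = 93/100 × 1/20 + 1/50 × 19/20
= 93/2000 + 19/1000 = 131/2000

P(the item is actually defective|the item is flagged defective) = (93/2000) / (131/2000) = 93/131

P(the item is actually defective|the item is flagged defective) = 93/131 ≈ 70.99%


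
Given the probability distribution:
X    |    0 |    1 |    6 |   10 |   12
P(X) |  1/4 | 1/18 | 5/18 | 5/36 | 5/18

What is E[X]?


E[X] = Σ x·P(X=x)
= (0)×(1/4) + (1)×(1/18) + (6)×(5/18) + (10)×(5/36) + (12)×(5/18)
= 58/9

E[X] = 58/9


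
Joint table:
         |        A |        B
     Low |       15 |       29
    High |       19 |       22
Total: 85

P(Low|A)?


P(Low|A) = 15/(15+19) = 15/34

P = 15/34 ≈ 44.12%


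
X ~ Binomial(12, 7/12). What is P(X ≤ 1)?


P(X ≤ 1) = Σ P(X=i) for i=0..1
P(X=0) = 244140625/8916100448256
P(X=1) = 341796875/743008370688
Sum = 4345703125/8916100448256

P(X ≤ 1) = 4345703125/8916100448256 ≈ 0.05%


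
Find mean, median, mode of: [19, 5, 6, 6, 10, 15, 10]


Sorted: [5, 6, 6, 10, 10, 15, 19]
Mean = 71/7
Median = 10
Freq: {19: 1, 5: 1, 6: 2, 10: 2, 15: 1}
Mode: [6, 10]

Mean=71/7, Median=10, Mode=[6, 10]


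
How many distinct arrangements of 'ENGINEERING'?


Letters: 11, freq: {'E': 3, 'N': 3, 'G': 2, 'I': 2, 'R': 1}
11!/(3!×3!×2!×2!×1!) = 39916800/144 = 277200

277200


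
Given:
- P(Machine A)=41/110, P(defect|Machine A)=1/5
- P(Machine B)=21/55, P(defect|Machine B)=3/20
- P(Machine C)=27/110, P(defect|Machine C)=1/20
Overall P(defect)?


P(B) = Σ P(B|Aᵢ)×P(Aᵢ)
  1/5×41/110 = 41/550
  3/20×21/55 = 63/1100
  1/20×27/110 = 27/2200
Sum = 317/2200

P(defect) = 317/2200 ≈ 14.41%


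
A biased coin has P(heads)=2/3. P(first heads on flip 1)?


Geometric: P(X=1) = (1-p)^(k-1)×p = (1/3)^0×2/3 = 2/3

P(X=1) = 2/3 ≈ 66.67%


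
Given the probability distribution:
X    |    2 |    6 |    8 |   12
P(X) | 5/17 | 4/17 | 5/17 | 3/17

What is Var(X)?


E[X] = 110/17
E[X²] = 916/17
Var(X) = E[X²] - (E[X])² = 916/17 - 12100/289 = 3472/289

Var(X) = 3472/289 ≈ 12.0138


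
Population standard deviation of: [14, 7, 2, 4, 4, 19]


Mean = 50/6 = 25/3
  (14-25/3)²=289/9
  (7-25/3)²=16/9
  (2-25/3)²=361/9
  (4-25/3)²=169/9
  (4-25/3)²=169/9
  (19-25/3)²=1024/9
Σ(x-μ)² = 676/3
σ² = (676/3)/6 = 338/9

σ = √(338/9) ≈ 6.1283


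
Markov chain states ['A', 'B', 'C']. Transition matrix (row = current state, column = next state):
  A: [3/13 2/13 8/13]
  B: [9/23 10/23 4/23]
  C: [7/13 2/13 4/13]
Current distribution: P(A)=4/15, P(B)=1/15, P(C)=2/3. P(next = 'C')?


P(next=C) = Σᵢ P(now=i)×P(i→C)
= 4/15×8/13 + 1/15×4/23 + 2/3×4/13
= 32/195 + 4/345 + 8/39 = 1708/4485

P = 1708/4485 ≈ 0.3808


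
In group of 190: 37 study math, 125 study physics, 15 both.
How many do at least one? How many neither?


|A∪B| = 37+125-15 = 147
Neither = 190-147 = 43

At least one: 147; Neither: 43


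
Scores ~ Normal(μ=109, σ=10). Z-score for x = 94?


z = (x - μ)/σ = (94 - 109)/10 = -1.5

z = -1.5


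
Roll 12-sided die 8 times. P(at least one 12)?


P(no 12)^8 = (11/12)^8 = 214358881/429981696
P(≥1) = 1 - 214358881/429981696 = 215622815/429981696

P = 215622815/429981696 ≈ 50.15%


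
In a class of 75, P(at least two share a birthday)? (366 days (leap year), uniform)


P(all different) = Π(366-i)/366 for i=0..74
= 0.000287
P(match) = 1 - 0.000287 = 0.999713

P ≈ 0.9997 ≈ 99.97%


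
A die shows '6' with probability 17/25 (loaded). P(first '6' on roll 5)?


Geometric: P(X=5) = (1-p)^(k-1)×p = (8/25)^4×17/25 = 69632/9765625

P(X=5) = 69632/9765625 ≈ 0.71%


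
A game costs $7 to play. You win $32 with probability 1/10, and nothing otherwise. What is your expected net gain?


E[gain] = (32-7)×1/10 + (-7)×9/10
= 5/2 - 63/10 = -19/5

Expected net gain = $-19/5 ≈ $-3.80


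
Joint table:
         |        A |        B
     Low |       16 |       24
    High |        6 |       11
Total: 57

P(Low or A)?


P(Low∨A) = P(Low) + P(A) - P(Low∧A)
= (40 + 22 - 16)/57 = 46/57

P = 46/57 ≈ 80.70%


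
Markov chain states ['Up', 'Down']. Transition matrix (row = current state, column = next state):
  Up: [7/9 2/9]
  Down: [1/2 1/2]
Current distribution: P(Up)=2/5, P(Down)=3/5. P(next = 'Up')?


P(next=Up) = Σᵢ P(now=i)×P(i→Up)
= 2/5×7/9 + 3/5×1/2
= 14/45 + 3/10 = 11/18

P = 11/18 ≈ 0.6111


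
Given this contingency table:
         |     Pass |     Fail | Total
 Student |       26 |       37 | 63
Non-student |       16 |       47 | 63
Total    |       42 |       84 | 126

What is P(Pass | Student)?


P(Pass | Student) = 26/(26+37) = 26/63

P(Pass|Student) = 26/63 ≈ 41.27%


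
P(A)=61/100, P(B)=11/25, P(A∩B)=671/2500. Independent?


P(A)×P(B) = 671/2500
P(A∩B) = 671/2500
Equal ✓ → Independent

Yes, independent


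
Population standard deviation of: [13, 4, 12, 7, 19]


Mean = 55/5 = 11
  (13-11)²=4
  (4-11)²=49
  (12-11)²=1
  (7-11)²=16
  (19-11)²=64
Σ(x-μ)² = 134
σ² = 134/5

σ = √(134/5) ≈ 5.1769


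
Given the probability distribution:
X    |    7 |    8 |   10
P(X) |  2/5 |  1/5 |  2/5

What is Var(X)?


E[X] = 42/5
E[X²] = 362/5
Var(X) = E[X²] - (E[X])² = 362/5 - 1764/25 = 46/25

Var(X) = 46/25 ≈ 1.8400


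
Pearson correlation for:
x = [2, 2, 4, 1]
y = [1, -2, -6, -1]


n=4, Σx=9, Σy=-8, Σxy=-27, Σx²=25, Σy²=42
r = (4×(-27) - 9×(-8))/√((4×25 - 9²)(4×42 - (-8)²))
= -36/√(19×104) = -36/√1976 ≈ -36/44.4522 ≈ -0.8099

r ≈ -0.8099


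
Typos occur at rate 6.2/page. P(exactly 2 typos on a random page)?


Poisson(λ=6.2): P(X=2) = e^(-λ)×λ^k/k!
= e^(-6.2) × 6.2^2 / 2!
≈ 0.002029430636 × 38.44 / 2 ≈ 0.039006

P(X=2) ≈ 0.039006 ≈ 3.90%


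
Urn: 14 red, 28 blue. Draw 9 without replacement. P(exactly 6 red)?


Hypergeometric: C(14,6)×C(28,3)/C(42,9)
= 3003×3276/445891810 = 54054/2449955

P(X=6) = 54054/2449955 ≈ 2.21%


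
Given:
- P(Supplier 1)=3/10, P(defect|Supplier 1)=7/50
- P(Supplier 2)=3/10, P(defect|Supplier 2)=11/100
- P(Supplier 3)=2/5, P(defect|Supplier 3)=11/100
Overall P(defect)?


P(B) = Σ P(B|Aᵢ)×P(Aᵢ)
  7/50×3/10 = 21/500
  11/100×3/10 = 33/1000
  11/100×2/5 = 11/250
Sum = 119/1000

P(defect) = 119/1000 ≈ 11.90%


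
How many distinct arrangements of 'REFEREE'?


Letters: 7, freq: {'R': 2, 'E': 4, 'F': 1}
7!/(2!×4!×1!) = 5040/48 = 105

105


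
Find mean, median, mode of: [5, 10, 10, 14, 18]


Sorted: [5, 10, 10, 14, 18]
Mean = 57/5
Median = 10
Freq: {5: 1, 10: 2, 14: 1, 18: 1}
Mode: [10]

Mean=57/5, Median=10, Mode=10


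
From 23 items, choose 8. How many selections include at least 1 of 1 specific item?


Complement: C(23,8) - C(22,8) = 490314 - 319770 = 170544

170544


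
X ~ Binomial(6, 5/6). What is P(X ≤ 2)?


P(X ≤ 2) = Σ P(X=i) for i=0..2
P(X=0) = 1/46656
P(X=1) = 5/7776
P(X=2) = 125/15552
Sum = 203/23328

P(X ≤ 2) = 203/23328 ≈ 0.87%


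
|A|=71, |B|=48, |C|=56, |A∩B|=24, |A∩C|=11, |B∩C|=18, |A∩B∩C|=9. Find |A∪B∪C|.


|A∪B∪C| = 71+48+56-24-11-18+9 = 131

|A∪B∪C| = 131


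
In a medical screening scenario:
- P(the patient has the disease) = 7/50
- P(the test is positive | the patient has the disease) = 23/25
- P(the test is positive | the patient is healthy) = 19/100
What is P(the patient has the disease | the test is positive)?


Using Bayes' theorem:
P(A|B) = P(B|A)·P(A) / P(B)

P(the test is positive) = 23/25 × 7/50 + 19/100 × 43/50
= 161/1250 + 817/5000 = 1461/5000

P(the patient has the disease|the test is positive) = (161/1250) / (1461/5000) = 644/1461

P(the patient has the disease|the test is positive) = 644/1461 ≈ 44.08%


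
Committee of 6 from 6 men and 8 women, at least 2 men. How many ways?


Count by #men:
  2M,4W: C(6,2)×C(8,4)=1050
  3M,3W: C(6,3)×C(8,3)=1120
  4M,2W: C(6,4)×C(8,2)=420
  5M,1W: C(6,5)×C(8,1)=48
  6M,0W: C(6,6)×C(8,0)=1
Total = 2639

2639


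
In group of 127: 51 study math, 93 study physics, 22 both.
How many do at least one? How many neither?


|A∪B| = 51+93-22 = 122
Neither = 127-122 = 5

At least one: 122; Neither: 5


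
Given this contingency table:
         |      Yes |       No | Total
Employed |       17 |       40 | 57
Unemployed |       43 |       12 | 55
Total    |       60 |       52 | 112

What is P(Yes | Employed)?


P(Yes | Employed) = 17/(17+40) = 17/57

P(Yes|Employed) = 17/57 ≈ 29.82%


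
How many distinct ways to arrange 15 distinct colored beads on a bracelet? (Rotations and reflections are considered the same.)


Free circular arrangements: rotations and reflections both identified.
(n-1)!/2 = 14!/2 = 87178291200/2 = 43589145600

43589145600


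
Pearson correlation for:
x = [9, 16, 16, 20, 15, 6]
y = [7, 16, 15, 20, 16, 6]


n=6, Σx=82, Σy=80, Σxy=1235, Σx²=1254, Σy²=1222
r = (6×1235 - 82×80)/√((6×1254 - 82²)(6×1222 - 80²))
= 850/√(800×932) = 850/√745600 ≈ 850/863.4813 ≈ 0.9844

r ≈ 0.9844


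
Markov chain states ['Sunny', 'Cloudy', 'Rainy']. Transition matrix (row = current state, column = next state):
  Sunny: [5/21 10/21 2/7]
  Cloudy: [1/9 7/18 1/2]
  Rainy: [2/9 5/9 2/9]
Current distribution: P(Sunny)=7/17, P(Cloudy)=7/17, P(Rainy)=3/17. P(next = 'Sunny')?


P(next=Sunny) = Σᵢ P(now=i)×P(i→Sunny)
= 7/17×5/21 + 7/17×1/9 + 3/17×2/9
= 5/51 + 7/153 + 2/51 = 28/153

P = 28/153 ≈ 0.1830


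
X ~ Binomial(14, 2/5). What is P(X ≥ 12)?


P(X ≥ 12) = Σ P(X=i) for i=12..14
P(X=12) = 3354624/6103515625
P(X=13) = 344064/6103515625
P(X=14) = 16384/6103515625
Sum = 3715072/6103515625

P(X ≥ 12) = 3715072/6103515625 ≈ 0.06%


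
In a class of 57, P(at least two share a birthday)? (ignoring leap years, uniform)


P(all different) = Π(365-i)/365 for i=0..56
= 0.009878
P(match) = 1 - 0.009878 = 0.990122

P ≈ 0.9901 ≈ 99.01%


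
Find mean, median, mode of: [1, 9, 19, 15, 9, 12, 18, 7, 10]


Sorted: [1, 7, 9, 9, 10, 12, 15, 18, 19]
Mean = 100/9
Median = 10
Freq: {1: 1, 9: 2, 19: 1, 15: 1, 12: 1, 18: 1, 7: 1, 10: 1}
Mode: [9]

Mean=100/9, Median=10, Mode=9


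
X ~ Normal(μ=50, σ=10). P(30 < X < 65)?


z₁=(30-50)/10=-2.0, z₂=(65-50)/10=1.5
P = Φ(1.5) - Φ(-2.0) = 0.933193 - 0.022750 = 0.910443 ≈ 0.9104

P(30 < X < 65) ≈ 0.9104


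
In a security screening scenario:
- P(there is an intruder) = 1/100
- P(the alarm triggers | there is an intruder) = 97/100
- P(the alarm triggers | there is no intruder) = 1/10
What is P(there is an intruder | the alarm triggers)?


Using Bayes' theorem:
P(A|B) = P(B|A)·P(A) / P(B)

P(the alarm triggers) = 97/100 × 1/100 + 1/10 × 99/100
= 97/10000 + 99/1000 = 1087/10000

P(there is an intruder|the alarm triggers) = (97/10000) / (1087/10000) = 97/1087

P(there is an intruder|the alarm triggers) = 97/1087 ≈ 8.92%


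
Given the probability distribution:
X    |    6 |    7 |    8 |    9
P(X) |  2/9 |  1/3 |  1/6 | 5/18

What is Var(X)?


E[X] = 15/2
E[X²] = 115/2
Var(X) = E[X²] - (E[X])² = 115/2 - 225/4 = 5/4

Var(X) = 5/4 ≈ 1.2500


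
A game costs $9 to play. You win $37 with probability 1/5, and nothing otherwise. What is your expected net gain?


E[gain] = (37-9)×1/5 + (-9)×4/5
= 28/5 - 36/5 = -8/5

Expected net gain = $-8/5 ≈ $-1.60


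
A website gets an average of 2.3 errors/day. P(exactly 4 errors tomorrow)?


Poisson(λ=2.3): P(X=4) = e^(-λ)×λ^k/k!
= e^(-2.3) × 2.3^4 / 4!
≈ 0.1002588437 × 27.9841 / 24 ≈ 0.116902

P(X=4) ≈ 0.116902 ≈ 11.69%


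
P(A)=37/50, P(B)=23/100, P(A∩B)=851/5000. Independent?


P(A)×P(B) = 851/5000
P(A∩B) = 851/5000
Equal ✓ → Independent

Yes, independent


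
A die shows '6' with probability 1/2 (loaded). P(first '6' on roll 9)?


Geometric: P(X=9) = (1-p)^(k-1)×p = (1/2)^8×1/2 = 1/512

P(X=9) = 1/512 ≈ 0.20%


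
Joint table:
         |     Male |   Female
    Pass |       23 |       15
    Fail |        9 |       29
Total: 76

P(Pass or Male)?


P(Pass∨Male) = P(Pass) + P(Male) - P(Pass∧Male)
= (38 + 32 - 23)/76 = 47/76

P = 47/76 ≈ 61.84%


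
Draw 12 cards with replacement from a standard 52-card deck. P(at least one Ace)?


P(not a Ace) = 48/52 = 12/13
P(none in 12 draws) = (12/13)^12 = 8916100448256/23298085122481
P(≥1 Ace) = 1 - 8916100448256/23298085122481 = 14381984674225/23298085122481

P = 14381984674225/23298085122481 ≈ 61.73%


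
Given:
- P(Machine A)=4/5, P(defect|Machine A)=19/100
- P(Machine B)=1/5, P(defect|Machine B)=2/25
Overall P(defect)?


P(B) = Σ P(B|Aᵢ)×P(Aᵢ)
  19/100×4/5 = 19/125
  2/25×1/5 = 2/125
Sum = 21/125

P(defect) = 21/125 ≈ 16.80%


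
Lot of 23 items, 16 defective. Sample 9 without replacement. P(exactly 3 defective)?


Hypergeometric: C(16,3)×C(7,6)/C(23,9)
= 560×7/817190 = 392/81719

P(X=3) = 392/81719 ≈ 0.48%


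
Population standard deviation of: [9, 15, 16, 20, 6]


Mean = 66/5
  (9-66/5)²=441/25
  (15-66/5)²=81/25
  (16-66/5)²=196/25
  (20-66/5)²=1156/25
  (6-66/5)²=1296/25
Σ(x-μ)² = 634/5
σ² = (634/5)/5 = 634/25

σ = √(634/25) ≈ 5.0359


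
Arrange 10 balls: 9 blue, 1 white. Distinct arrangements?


10!/(9!×1!) = 10

10


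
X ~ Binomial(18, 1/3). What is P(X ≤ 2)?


P(X ≤ 2) = Σ P(X=i) for i=0..2
P(X=0) = 262144/387420489
P(X=1) = 262144/43046721
P(X=2) = 1114112/43046721
Sum = 12648448/387420489

P(X ≤ 2) = 12648448/387420489 ≈ 3.26%


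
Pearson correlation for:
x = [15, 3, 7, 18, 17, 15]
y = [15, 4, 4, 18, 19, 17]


n=6, Σx=75, Σy=77, Σxy=1167, Σx²=1121, Σy²=1231
r = (6×1167 - 75×77)/√((6×1121 - 75²)(6×1231 - 77²))
= 1227/√(1101×1457) = 1227/√1604157 ≈ 1227/1266.5532 ≈ 0.9688

r ≈ 0.9688


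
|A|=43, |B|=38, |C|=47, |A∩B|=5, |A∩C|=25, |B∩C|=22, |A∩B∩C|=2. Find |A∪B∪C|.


|A∪B∪C| = 43+38+47-5-25-22+2 = 78

|A∪B∪C| = 78


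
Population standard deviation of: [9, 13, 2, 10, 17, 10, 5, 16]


Mean = 82/8 = 41/4
  (9-41/4)²=25/16
  (13-41/4)²=121/16
  (2-41/4)²=1089/16
  (10-41/4)²=1/16
  (17-41/4)²=729/16
  (10-41/4)²=1/16
  (5-41/4)²=441/16
  (16-41/4)²=529/16
Σ(x-μ)² = 367/2
σ² = (367/2)/8 = 367/16

σ = √(367/16) ≈ 4.7893


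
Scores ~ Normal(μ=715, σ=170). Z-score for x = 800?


z = (x - μ)/σ = (800 - 715)/170 = 0.5

z = 0.5


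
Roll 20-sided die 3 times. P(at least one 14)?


P(no 14)^3 = (19/20)^3 = 6859/8000
P(≥1) = 1 - 6859/8000 = 1141/8000

P = 1141/8000 ≈ 14.26%


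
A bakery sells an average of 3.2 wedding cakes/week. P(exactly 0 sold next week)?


Poisson(λ=3.2): P(X=0) = e^(-λ)×λ^k/k!
= e^(-3.2) × 3.2^0 / 0!
≈ 0.04076220398 × 1 / 1 ≈ 0.040762

P(X=0) ≈ 0.040762 ≈ 4.08%


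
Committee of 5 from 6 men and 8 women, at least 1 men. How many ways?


Count by #men:
  1M,4W: C(6,1)×C(8,4)=420
  2M,3W: C(6,2)×C(8,3)=840
  3M,2W: C(6,3)×C(8,2)=560
  4M,1W: C(6,4)×C(8,1)=120
  5M,0W: C(6,5)×C(8,0)=6
Total = 1946

1946


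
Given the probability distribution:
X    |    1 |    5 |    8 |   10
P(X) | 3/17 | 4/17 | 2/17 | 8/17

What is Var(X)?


E[X] = 7
E[X²] = 1031/17
Var(X) = E[X²] - (E[X])² = 1031/17 - 49 = 198/17

Var(X) = 198/17 ≈ 11.6471


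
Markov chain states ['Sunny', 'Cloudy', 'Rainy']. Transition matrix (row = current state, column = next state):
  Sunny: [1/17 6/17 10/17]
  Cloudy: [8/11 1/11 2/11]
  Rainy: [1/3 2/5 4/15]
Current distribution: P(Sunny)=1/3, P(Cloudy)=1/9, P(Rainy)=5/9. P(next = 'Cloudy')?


P(next=Cloudy) = Σᵢ P(now=i)×P(i→Cloudy)
= 1/3×6/17 + 1/9×1/11 + 5/9×2/5
= 2/17 + 1/99 + 2/9 = 589/1683

P = 589/1683 ≈ 0.3500


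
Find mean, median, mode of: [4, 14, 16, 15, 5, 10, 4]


Sorted: [4, 4, 5, 10, 14, 15, 16]
Mean = 68/7
Median = 10
Freq: {4: 2, 14: 1, 16: 1, 15: 1, 5: 1, 10: 1}
Mode: [4]

Mean=68/7, Median=10, Mode=4


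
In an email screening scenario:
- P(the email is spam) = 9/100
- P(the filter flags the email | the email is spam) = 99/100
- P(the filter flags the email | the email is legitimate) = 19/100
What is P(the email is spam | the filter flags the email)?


Using Bayes' theorem:
P(A|B) = P(B|A)·P(A) / P(B)

P(the filter flags the email) = 99/100 × 9/100 + 19/100 × 91/100
= 891/10000 + 1729/10000 = 131/500

P(the email is spam|the filter flags the email) = (891/10000) / (131/500) = 891/2620

P(the email is spam|the filter flags the email) = 891/2620 ≈ 34.01%


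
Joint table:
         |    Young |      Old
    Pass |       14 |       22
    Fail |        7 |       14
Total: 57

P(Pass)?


P(Pass) = (14+22)/57 = 36/57 = 12/19

P(Pass) = 12/19 ≈ 63.16%


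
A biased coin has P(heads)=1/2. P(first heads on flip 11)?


Geometric: P(X=11) = (1-p)^(k-1)×p = (1/2)^10×1/2 = 1/2048

P(X=11) = 1/2048 ≈ 0.05%


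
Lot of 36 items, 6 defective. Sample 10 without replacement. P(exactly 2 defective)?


Hypergeometric: C(6,2)×C(30,8)/C(36,10)
= 15×5852925/254186856 = 112125/324632

P(X=2) = 112125/324632 ≈ 34.54%


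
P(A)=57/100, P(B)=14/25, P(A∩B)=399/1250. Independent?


P(A)×P(B) = 399/1250
P(A∩B) = 399/1250
Equal ✓ → Independent

Yes, independent


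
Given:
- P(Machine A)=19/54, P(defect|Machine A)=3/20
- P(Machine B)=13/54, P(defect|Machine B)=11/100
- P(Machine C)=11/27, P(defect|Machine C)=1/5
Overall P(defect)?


P(B) = Σ P(B|Aᵢ)×P(Aᵢ)
  3/20×19/54 = 19/360
  11/100×13/54 = 143/5400
  1/5×11/27 = 11/135
Sum = 217/1350

P(defect) = 217/1350 ≈ 16.07%


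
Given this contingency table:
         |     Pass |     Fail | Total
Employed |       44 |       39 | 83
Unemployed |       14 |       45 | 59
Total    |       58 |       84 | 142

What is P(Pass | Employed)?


P(Pass | Employed) = 44/(44+39) = 44/83

P(Pass|Employed) = 44/83 ≈ 53.01%


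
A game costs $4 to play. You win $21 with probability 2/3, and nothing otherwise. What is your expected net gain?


E[gain] = (21-4)×2/3 + (-4)×1/3
= 34/3 - 4/3 = 10

Expected net gain = $10 ≈ $10.00


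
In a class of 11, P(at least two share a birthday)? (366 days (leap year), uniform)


P(all different) = Π(366-i)/366 for i=0..10
= 0.859219
P(match) = 1 - 0.859219 = 0.140781

P ≈ 0.1408 ≈ 14.08%


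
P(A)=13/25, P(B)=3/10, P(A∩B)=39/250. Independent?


P(A)×P(B) = 39/250
P(A∩B) = 39/250
Equal ✓ → Independent

Yes, independent


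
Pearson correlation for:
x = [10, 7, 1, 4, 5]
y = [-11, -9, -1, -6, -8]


n=5, Σx=27, Σy=-35, Σxy=-238, Σx²=191, Σy²=303
r = (5×(-238) - 27×(-35))/√((5×191 - 27²)(5×303 - (-35)²))
= -245/√(226×290) = -245/√65540 ≈ -245/256.0078 ≈ -0.9570

r ≈ -0.9570


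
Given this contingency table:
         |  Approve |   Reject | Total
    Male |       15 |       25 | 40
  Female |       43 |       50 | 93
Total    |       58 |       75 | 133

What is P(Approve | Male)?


P(Approve | Male) = 15/(15+25) = 15/40 = 3/8

P(Approve|Male) = 3/8 ≈ 37.50%


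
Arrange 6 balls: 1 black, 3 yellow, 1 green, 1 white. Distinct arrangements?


6!/(1!×3!×1!×1!) = 120

120


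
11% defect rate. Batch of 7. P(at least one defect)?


P(all good) = (89/100)^7 = 44231334895529/100000000000000
P(≥1 defect) = 55768665104471/100000000000000

P = 55768665104471/100000000000000 ≈ 55.77%


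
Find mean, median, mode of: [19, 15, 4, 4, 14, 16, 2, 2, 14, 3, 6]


Sorted: [2, 2, 3, 4, 4, 6, 14, 14, 15, 16, 19]
Mean = 99/11 = 9
Median = 6
Freq: {19: 1, 15: 1, 4: 2, 14: 2, 16: 1, 2: 2, 3: 1, 6: 1}
Mode: [2, 4, 14]

Mean=9, Median=6, Mode=[2, 4, 14]


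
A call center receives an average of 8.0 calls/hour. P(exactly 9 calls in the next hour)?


Poisson(λ=8.0): P(X=9) = e^(-λ)×λ^k/k!
= e^(-8.0) × 8.0^9 / 9!
≈ 0.0003354626279 × 134217728 / 362880 ≈ 0.124077

P(X=9) ≈ 0.124077 ≈ 12.41%


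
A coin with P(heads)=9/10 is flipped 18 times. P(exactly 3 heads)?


Binomial: P(X=3) = C(18,3)×p^3×(1-p)^15
= 816 × 729/1000 × 1/1000000000000000 = 37179/62500000000000000

P(X=3) = 37179/62500000000000000 ≈ 0.00%


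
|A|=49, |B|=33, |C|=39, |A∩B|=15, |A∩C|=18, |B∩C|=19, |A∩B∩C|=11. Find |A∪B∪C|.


|A∪B∪C| = 49+33+39-15-18-19+11 = 80

|A∪B∪C| = 80


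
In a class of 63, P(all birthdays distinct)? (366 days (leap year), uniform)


P(all different) = Π(366-i)/366 for i=0..62
= (366/366)×(365/366)×...×(304/366)
= 0.003452

P ≈ 0.0035 ≈ 0.35%


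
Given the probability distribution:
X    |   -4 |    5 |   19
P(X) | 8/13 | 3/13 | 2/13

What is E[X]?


E[X] = Σ x·P(X=x)
= (-4)×(8/13) + (5)×(3/13) + (19)×(2/13)
= 21/13

E[X] = 21/13


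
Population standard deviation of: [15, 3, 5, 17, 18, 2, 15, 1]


Mean = 76/8 = 19/2
  (15-19/2)²=121/4
  (3-19/2)²=169/4
  (5-19/2)²=81/4
  (17-19/2)²=225/4
  (18-19/2)²=289/4
  (2-19/2)²=225/4
  (15-19/2)²=121/4
  (1-19/2)²=289/4
Σ(x-μ)² = 380
σ² = 380/8 = 95/2

σ = √(95/2) ≈ 6.8920


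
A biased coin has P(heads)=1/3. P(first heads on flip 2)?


Geometric: P(X=2) = (1-p)^(k-1)×p = (2/3)^1×1/3 = 2/9

P(X=2) = 2/9 ≈ 22.22%


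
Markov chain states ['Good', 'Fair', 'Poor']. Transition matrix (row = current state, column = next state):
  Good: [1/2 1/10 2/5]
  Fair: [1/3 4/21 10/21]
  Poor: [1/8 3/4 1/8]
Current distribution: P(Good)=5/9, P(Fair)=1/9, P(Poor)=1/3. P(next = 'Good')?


P(next=Good) = Σᵢ P(now=i)×P(i→Good)
= 5/9×1/2 + 1/9×1/3 + 1/3×1/8
= 5/18 + 1/27 + 1/24 = 77/216

P = 77/216 ≈ 0.3565


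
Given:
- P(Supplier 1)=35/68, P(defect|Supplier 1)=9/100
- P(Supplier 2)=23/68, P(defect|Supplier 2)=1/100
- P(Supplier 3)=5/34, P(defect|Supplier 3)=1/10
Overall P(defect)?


P(B) = Σ P(B|Aᵢ)×P(Aᵢ)
  9/100×35/68 = 63/1360
  1/100×23/68 = 23/6800
  1/10×5/34 = 1/68
Sum = 219/3400

P(defect) = 219/3400 ≈ 6.44%


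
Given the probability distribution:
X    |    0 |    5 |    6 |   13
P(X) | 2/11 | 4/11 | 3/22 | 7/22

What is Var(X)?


E[X] = 149/22
E[X²] = 1491/22
Var(X) = E[X²] - (E[X])² = 1491/22 - 22201/484 = 10601/484

Var(X) = 10601/484 ≈ 21.9029


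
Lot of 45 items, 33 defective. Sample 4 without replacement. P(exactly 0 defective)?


Hypergeometric: C(33,0)×C(12,4)/C(45,4)
= 1×495/148995 = 1/301

P(X=0) = 1/301 ≈ 0.33%


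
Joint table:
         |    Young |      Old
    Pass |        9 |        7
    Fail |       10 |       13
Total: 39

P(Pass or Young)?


P(Pass∨Young) = P(Pass) + P(Young) - P(Pass∧Young)
= (16 + 19 - 9)/39 = 26/39 = 2/3

P = 2/3 ≈ 66.67%


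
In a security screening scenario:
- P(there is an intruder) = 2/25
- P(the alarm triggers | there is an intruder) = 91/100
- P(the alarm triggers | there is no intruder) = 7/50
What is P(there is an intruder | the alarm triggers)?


Using Bayes' theorem:
P(A|B) = P(B|A)·P(A) / P(B)

P(the alarm triggers) = 91/100 × 2/25 + 7/50 × 23/25
= 91/1250 + 161/1250 = 126/625

P(there is an intruder|the alarm triggers) = (91/1250) / (126/625) = 13/36

P(there is an intruder|the alarm triggers) = 13/36 ≈ 36.11%


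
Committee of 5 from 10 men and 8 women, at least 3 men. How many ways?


Count by #men:
  3M,2W: C(10,3)×C(8,2)=3360
  4M,1W: C(10,4)×C(8,1)=1680
  5M,0W: C(10,5)×C(8,0)=252
Total = 5292

5292


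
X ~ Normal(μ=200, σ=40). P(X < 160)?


z = (160-200)/40 = -1.0
P(Z < -1.0) = 0.1587

P(X < 160) ≈ 0.1587


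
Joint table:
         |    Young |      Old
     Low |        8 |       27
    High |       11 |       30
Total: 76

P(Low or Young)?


P(Low∨Young) = P(Low) + P(Young) - P(Low∧Young)
= (35 + 19 - 8)/76 = 46/76 = 23/38

P = 23/38 ≈ 60.53%


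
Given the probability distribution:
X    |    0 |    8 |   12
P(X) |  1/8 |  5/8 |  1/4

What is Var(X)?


E[X] = 8
E[X²] = 76
Var(X) = E[X²] - (E[X])² = 76 - 64 = 12

Var(X) = 12 ≈ 12.0000


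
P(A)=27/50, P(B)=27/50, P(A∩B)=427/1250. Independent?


P(A)×P(B) = 729/2500
P(A∩B) = 427/1250
Not equal → NOT independent

No, not independent


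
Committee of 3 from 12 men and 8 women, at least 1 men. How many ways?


Count by #men:
  1M,2W: C(12,1)×C(8,2)=336
  2M,1W: C(12,2)×C(8,1)=528
  3M,0W: C(12,3)×C(8,0)=220
Total = 1084

1084


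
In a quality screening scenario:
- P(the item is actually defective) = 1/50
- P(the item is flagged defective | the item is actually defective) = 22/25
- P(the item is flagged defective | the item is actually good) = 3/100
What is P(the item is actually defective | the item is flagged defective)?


Using Bayes' theorem:
P(A|B) = P(B|A)·P(A) / P(B)

P(the item is flagged defective) = 22/25 × 1/50 + 3/100 × 49/50
= 11/625 + 147/5000 = 47/1000

P(the item is actually defective|the item is flagged defective) = (11/625) / (47/1000) = 88/235

P(the item is actually defective|the item is flagged defective) = 88/235 ≈ 37.45%


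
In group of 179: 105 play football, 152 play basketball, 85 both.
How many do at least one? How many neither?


|A∪B| = 105+152-85 = 172
Neither = 179-172 = 7

At least one: 172; Neither: 7


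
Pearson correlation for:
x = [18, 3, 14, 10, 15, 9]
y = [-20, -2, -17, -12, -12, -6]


n=6, Σx=69, Σy=-69, Σxy=-958, Σx²=935, Σy²=1017
r = (6×(-958) - 69×(-69))/√((6×935 - 69²)(6×1017 - (-69)²))
= -987/√(849×1341) = -987/√1138509 ≈ -987/1067.0094 ≈ -0.9250

r ≈ -0.9250


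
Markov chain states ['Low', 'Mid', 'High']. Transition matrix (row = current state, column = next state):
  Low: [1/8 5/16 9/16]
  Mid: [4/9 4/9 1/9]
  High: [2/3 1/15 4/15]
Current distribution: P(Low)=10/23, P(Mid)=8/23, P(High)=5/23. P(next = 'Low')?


P(next=Low) = Σᵢ P(now=i)×P(i→Low)
= 10/23×1/8 + 8/23×4/9 + 5/23×2/3
= 5/92 + 32/207 + 10/69 = 293/828

P = 293/828 ≈ 0.3539


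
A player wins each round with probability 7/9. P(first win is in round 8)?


Geometric: P(X=8) = (1-p)^(k-1)×p = (2/9)^7×7/9 = 896/43046721

P(X=8) = 896/43046721 ≈ 0.00%


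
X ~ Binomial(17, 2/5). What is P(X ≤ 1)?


P(X ≤ 1) = Σ P(X=i) for i=0..1
P(X=0) = 129140163/762939453125
P(X=1) = 1463588514/762939453125
Sum = 1592728677/762939453125

P(X ≤ 1) = 1592728677/762939453125 ≈ 0.21%


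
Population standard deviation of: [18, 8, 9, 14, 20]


Mean = 69/5
  (18-69/5)²=441/25
  (8-69/5)²=841/25
  (9-69/5)²=576/25
  (14-69/5)²=1/25
  (20-69/5)²=961/25
Σ(x-μ)² = 564/5
σ² = (564/5)/5 = 564/25

σ = √(564/25) ≈ 4.7497


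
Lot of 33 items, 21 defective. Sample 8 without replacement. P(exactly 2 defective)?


Hypergeometric: C(21,2)×C(12,6)/C(33,8)
= 210×924/13884156 = 490/35061

P(X=2) = 490/35061 ≈ 1.40%


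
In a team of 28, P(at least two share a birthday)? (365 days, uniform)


P(all different) = Π(365-i)/365 for i=0..27
= 0.345539
P(match) = 1 - 0.345539 = 0.654461

P ≈ 0.6545 ≈ 65.45%


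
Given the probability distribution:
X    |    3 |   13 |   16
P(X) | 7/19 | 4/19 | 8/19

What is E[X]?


E[X] = Σ x·P(X=x)
= (3)×(7/19) + (13)×(4/19) + (16)×(8/19)
= 201/19

E[X] = 201/19


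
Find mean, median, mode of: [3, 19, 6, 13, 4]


Sorted: [3, 4, 6, 13, 19]
Mean = 45/5 = 9
Median = 6
Freq: {3: 1, 19: 1, 6: 1, 13: 1, 4: 1}
Mode: No mode

Mean=9, Median=6, Mode=No mode


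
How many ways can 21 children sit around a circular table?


Circular arrangements of 21 distinct objects: fix one position to break rotational symmetry.
(n-1)! = 20! = 2432902008176640000

2432902008176640000


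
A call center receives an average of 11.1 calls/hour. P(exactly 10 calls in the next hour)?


Poisson(λ=11.1): P(X=10) = e^(-λ)×λ^k/k!
= e^(-11.1) × 11.1^10 / 10!
≈ 1.511232382e-05 × 28394209860.7 / 3628800 ≈ 0.118249

P(X=10) ≈ 0.118249 ≈ 11.82%


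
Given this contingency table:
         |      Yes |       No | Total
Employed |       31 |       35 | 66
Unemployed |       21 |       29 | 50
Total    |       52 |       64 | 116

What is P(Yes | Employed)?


P(Yes | Employed) = 31/(31+35) = 31/66

P(Yes|Employed) = 31/66 ≈ 46.97%


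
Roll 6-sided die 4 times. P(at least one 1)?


P(no 1)^4 = (5/6)^4 = 625/1296
P(≥1) = 1 - 625/1296 = 671/1296

P = 671/1296 ≈ 51.77%


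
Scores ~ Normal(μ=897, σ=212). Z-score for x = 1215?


z = (x - μ)/σ = (1215 - 897)/212 = 1.5

z = 1.5


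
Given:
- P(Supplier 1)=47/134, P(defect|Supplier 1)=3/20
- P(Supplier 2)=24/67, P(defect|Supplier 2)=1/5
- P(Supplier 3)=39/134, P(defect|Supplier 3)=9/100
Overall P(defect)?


P(B) = Σ P(B|Aᵢ)×P(Aᵢ)
  3/20×47/134 = 141/2680
  1/5×24/67 = 24/335
  9/100×39/134 = 351/13400
Sum = 252/1675

P(defect) = 252/1675 ≈ 15.04%


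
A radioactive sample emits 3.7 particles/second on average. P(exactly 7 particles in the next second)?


Poisson(λ=3.7): P(X=7) = e^(-λ)×λ^k/k!
= e^(-3.7) × 3.7^7 / 7!
≈ 0.02472352647 × 9493.1877133 / 5040 ≈ 0.046568

P(X=7) ≈ 0.046568 ≈ 4.66%
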